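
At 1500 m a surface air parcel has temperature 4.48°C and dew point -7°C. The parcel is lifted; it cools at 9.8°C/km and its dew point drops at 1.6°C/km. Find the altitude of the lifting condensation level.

T and T_d converge at 9.8 − 1.6 = 8.2°C per km
Height above start = (4.48 − (-7)) / 8.2 = 1.4 km
LCL altitude = 1500 m + 1400 m = 2900 m

2900 m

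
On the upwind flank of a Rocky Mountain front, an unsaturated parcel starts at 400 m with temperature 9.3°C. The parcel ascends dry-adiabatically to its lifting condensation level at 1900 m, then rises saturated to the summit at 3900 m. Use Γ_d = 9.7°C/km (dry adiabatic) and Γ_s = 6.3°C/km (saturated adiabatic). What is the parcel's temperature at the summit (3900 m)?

From 400 m to 1900 m (dry): cools by 9.7 × 1.5 = 14.55°C, giving -5.25°C.
From 1900 m to 3900 m (saturated): cools by 6.3 × 2 = 12.6°C, giving -17.85°C.

-17.85°C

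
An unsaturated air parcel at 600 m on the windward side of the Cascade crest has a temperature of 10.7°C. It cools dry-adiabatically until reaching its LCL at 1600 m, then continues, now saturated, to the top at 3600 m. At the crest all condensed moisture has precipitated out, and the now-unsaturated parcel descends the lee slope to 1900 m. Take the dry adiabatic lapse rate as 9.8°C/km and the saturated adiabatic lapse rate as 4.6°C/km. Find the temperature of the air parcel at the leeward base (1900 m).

600 → 1600 m (dry, 9.8°C/km): ΔT = -9.8 × 1 = -9.8°C → T = 0.9°C
1600 → 3600 m (saturated, 4.6°C/km): ΔT = -4.6 × 2 = -9.2°C → T = -8.3°C
3600 → 1900 m (dry descent, 9.8°C/km): ΔT = +9.8 × 1.7 = +16.66°C → T = 8.36°C

8.36°C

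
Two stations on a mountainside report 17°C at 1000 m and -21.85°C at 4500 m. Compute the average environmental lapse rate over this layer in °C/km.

Γ = −ΔT/Δz = (17 − (-21.85)) / (4500 − 1000) m
  = 38.85°C / 3.5 km = 11.1°C/km

11.1°C/km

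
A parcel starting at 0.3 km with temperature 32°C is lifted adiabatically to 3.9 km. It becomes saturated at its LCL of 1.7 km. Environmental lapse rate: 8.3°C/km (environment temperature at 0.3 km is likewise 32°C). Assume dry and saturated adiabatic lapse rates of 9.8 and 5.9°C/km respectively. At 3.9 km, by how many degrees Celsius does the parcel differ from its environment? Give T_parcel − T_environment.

+3.18°C (parcel warmer than environment)

Parcel:
  300 → 1700 m (dry, 9.8°C/km): ΔT = -9.8 × 1.4 = -13.72°C → T = 18.28°C
  1700 → 3900 m (saturated, 5.9°C/km): ΔT = -5.9 × 2.2 = -12.98°C → T = 5.3°C
Environment:
  300 → 3900 m (environment, 8.3°C/km): ΔT = -8.3 × 3.6 = -29.88°C → T = 2.12°C
T_parcel − T_env = 5.3 − 2.12 = +3.18°C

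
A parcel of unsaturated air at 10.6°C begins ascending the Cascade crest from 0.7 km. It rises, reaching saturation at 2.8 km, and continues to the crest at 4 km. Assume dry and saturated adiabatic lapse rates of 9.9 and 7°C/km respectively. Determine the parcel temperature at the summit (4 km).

-18.59°C

Dry to 2800 m: -9.9 × 2.1 km = -20.79°C, so T = -10.19°C.
Saturated to 4000 m: -7 × 1.2 km = -8.4°C, so T = -18.59°C.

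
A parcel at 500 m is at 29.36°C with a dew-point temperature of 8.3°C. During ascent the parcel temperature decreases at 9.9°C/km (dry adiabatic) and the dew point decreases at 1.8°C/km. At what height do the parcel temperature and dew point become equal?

3100 m

T and T_d converge at 9.9 − 1.8 = 8.1°C per km
Height above start = (29.36 − 8.3) / 8.1 = 2.6 km
LCL altitude = 500 m + 2600 m = 3100 m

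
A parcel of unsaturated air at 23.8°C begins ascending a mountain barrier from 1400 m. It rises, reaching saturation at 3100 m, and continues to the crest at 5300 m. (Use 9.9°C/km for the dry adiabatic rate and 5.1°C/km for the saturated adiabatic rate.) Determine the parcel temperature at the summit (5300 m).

1400–3100 m, dry: Δz = 1.7 km ⇒ ΔT = -16.83°C; T = 6.97°C
3100–5300 m, saturated: Δz = 2.2 km ⇒ ΔT = -11.22°C; T = -4.25°C

-4.25°C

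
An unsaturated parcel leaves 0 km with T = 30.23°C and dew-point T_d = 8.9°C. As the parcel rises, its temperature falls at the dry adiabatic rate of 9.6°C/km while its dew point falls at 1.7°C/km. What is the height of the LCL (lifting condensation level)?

2.7 km

T and T_d converge at 9.6 − 1.7 = 7.9°C per km
Height above start = (30.23 − 8.9) / 7.9 = 2.7 km
LCL altitude = 0 m + 2700 m = 2700 m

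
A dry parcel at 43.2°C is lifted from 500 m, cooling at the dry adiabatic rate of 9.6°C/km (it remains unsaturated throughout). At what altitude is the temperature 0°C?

5000 m

Height above start = (43.2 − 0) / 9.6 = 4.5 km
Altitude = 500 m + 4500 m = 5000 m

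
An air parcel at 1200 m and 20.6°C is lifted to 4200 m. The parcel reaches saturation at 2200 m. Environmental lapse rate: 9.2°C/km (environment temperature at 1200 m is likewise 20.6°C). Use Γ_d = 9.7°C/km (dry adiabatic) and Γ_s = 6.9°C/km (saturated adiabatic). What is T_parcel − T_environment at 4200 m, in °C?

+4.1°C (parcel warmer than environment)

Parcel:
  1200–2200 m, dry: Δz = 1 km ⇒ ΔT = -9.7°C; T = 10.9°C
  2200–4200 m, saturated: Δz = 2 km ⇒ ΔT = -13.8°C; T = -2.9°C
Environment:
  1200–4200 m, environment: Δz = 3 km ⇒ ΔT = -27.6°C; T = -7°C
T_parcel − T_env = -2.9 − (-7) = +4.1°C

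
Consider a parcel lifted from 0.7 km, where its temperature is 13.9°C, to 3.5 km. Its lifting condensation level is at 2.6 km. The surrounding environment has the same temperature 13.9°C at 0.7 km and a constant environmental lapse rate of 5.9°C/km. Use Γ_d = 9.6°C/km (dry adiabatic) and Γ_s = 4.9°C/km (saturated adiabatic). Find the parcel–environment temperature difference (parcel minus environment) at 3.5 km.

-6.13°C (parcel cooler than environment)

Parcel:
  Dry to 2600 m: -9.6 × 1.9 km = -18.24°C, so T = -4.34°C.
  Saturated to 3500 m: -4.9 × 0.9 km = -4.41°C, so T = -8.75°C.
Environment:
  Environment to 3500 m: -5.9 × 2.8 km = -16.52°C, so T = -2.62°C.
T_parcel − T_env = -8.75 − (-2.62) = -6.13°C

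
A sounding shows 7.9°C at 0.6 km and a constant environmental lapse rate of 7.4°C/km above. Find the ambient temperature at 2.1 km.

-3.2°C

From 600 m to 2100 m (environmental): cools by 7.4 × 1.5 = 11.1°C, giving -3.2°C.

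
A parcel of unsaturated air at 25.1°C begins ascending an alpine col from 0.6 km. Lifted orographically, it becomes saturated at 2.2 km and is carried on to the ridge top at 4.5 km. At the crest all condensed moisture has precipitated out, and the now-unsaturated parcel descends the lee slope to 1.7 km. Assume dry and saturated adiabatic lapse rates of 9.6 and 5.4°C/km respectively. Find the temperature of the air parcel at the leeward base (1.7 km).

Dry to 2200 m: -9.6 × 1.6 km = -15.36°C, so T = 9.74°C.
Saturated to 4500 m: -5.4 × 2.3 km = -12.42°C, so T = -2.68°C.
Dry descent to 1700 m: +9.6 × 2.8 km = +26.88°C, so T = 24.2°C.

24.2°C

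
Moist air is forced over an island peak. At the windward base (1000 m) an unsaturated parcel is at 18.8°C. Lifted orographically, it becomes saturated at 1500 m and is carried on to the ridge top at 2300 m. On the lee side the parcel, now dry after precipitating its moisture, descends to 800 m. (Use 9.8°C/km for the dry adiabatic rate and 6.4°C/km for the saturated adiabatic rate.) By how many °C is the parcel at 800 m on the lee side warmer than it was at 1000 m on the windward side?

Dry to 1500 m: -9.8 × 0.5 km = -4.9°C, so T = 13.9°C.
Saturated to 2300 m: -6.4 × 0.8 km = -5.12°C, so T = 8.78°C.
Dry descent to 800 m: +9.8 × 1.5 km = +14.7°C, so T = 23.48°C.
Net change vs windward start: 23.48 − 18.8 = +4.68°C

+4.68°C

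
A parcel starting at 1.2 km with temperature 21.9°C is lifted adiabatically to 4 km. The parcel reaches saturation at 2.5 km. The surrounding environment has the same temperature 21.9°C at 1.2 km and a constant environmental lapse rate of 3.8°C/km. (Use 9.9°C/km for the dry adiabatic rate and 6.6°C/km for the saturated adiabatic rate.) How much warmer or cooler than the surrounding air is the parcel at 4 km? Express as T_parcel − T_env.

Parcel:
  1200 → 2500 m (dry, 9.9°C/km): ΔT = -9.9 × 1.3 = -12.87°C → T = 9.03°C
  2500 → 4000 m (saturated, 6.6°C/km): ΔT = -6.6 × 1.5 = -9.9°C → T = -0.87°C
Environment:
  1200 → 4000 m (environment, 3.8°C/km): ΔT = -3.8 × 2.8 = -10.64°C → T = 11.26°C
T_parcel − T_env = -0.87 − 11.26 = -12.13°C

-12.13°C (parcel cooler than environment)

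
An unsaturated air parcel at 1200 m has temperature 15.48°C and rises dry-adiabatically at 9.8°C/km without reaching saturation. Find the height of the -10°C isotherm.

Height above start = (15.48 − (-10)) / 9.8 = 2.6 km
Altitude = 1200 m + 2600 m = 3800 m

3800 m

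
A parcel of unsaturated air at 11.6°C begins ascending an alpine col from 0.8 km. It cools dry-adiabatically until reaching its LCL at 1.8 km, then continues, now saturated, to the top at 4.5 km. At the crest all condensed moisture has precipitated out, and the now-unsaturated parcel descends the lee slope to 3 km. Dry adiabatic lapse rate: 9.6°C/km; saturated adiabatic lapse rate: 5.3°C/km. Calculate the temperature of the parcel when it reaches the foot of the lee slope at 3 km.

2.09°C

From 800 m to 1800 m (dry): cools by 9.6 × 1 = 9.6°C, giving 2°C.
From 1800 m to 4500 m (saturated): cools by 5.3 × 2.7 = 14.31°C, giving -12.31°C.
From 4500 m to 3000 m (dry descent): warms by 9.6 × 1.5 = 14.4°C, giving 2.09°C.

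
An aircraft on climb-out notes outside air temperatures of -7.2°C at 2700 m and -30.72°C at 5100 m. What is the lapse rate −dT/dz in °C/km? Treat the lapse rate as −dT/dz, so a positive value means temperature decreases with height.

9.8°C/km

Γ = −ΔT/Δz = (-7.2 − (-30.72)) / (5100 − 2700) m
  = 23.52°C / 2.4 km = 9.8°C/km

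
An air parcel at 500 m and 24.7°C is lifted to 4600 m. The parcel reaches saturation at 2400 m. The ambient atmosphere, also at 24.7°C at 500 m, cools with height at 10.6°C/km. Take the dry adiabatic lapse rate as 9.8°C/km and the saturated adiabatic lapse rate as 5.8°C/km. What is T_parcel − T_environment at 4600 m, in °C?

Parcel:
  Dry to 2400 m: -9.8 × 1.9 km = -18.62°C, so T = 6.08°C.
  Saturated to 4600 m: -5.8 × 2.2 km = -12.76°C, so T = -6.68°C.
Environment:
  Environment to 4600 m: -10.6 × 4.1 km = -43.46°C, so T = -18.76°C.
T_parcel − T_env = -6.68 − (-18.76) = +12.08°C

+12.08°C (parcel warmer than environment)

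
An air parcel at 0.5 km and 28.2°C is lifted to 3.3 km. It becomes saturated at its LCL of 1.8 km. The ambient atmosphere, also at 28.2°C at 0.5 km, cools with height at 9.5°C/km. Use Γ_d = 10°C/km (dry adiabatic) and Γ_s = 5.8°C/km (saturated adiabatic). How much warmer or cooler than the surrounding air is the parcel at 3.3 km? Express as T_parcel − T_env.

+4.9°C (parcel warmer than environment)

Parcel:
  500 → 1800 m (dry, 10°C/km): ΔT = -10 × 1.3 = -13°C → T = 15.2°C
  1800 → 3300 m (saturated, 5.8°C/km): ΔT = -5.8 × 1.5 = -8.7°C → T = 6.5°C
Environment:
  500 → 3300 m (environment, 9.5°C/km): ΔT = -9.5 × 2.8 = -26.6°C → T = 1.6°C
T_parcel − T_env = 6.5 − 1.6 = +4.9°C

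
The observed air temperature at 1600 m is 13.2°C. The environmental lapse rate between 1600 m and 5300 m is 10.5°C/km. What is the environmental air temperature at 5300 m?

-25.65°C

1600 → 5300 m (environmental, 10.5°C/km): ΔT = -10.5 × 3.7 = -38.85°C → T = -25.65°C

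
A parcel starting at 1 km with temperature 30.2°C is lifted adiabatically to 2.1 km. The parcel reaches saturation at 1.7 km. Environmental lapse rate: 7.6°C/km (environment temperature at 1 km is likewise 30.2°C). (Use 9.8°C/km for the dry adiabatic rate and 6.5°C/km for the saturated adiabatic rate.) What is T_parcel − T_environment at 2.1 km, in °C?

-1.1°C (parcel cooler than environment)

Parcel:
  1000 → 1700 m (dry, 9.8°C/km): ΔT = -9.8 × 0.7 = -6.86°C → T = 23.34°C
  1700 → 2100 m (saturated, 6.5°C/km): ΔT = -6.5 × 0.4 = -2.6°C → T = 20.74°C
Environment:
  1000 → 2100 m (environment, 7.6°C/km): ΔT = -7.6 × 1.1 = -8.36°C → T = 21.84°C
T_parcel − T_env = 20.74 − 21.84 = -1.1°C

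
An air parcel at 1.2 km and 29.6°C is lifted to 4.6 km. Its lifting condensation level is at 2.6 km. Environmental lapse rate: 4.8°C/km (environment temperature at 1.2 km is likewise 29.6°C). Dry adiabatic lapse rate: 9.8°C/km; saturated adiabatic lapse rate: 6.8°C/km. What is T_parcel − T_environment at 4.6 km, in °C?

-11°C (parcel cooler than environment)

Parcel:
  Dry to 2600 m: -9.8 × 1.4 km = -13.72°C, so T = 15.88°C.
  Saturated to 4600 m: -6.8 × 2 km = -13.6°C, so T = 2.28°C.
Environment:
  Environment to 4600 m: -4.8 × 3.4 km = -16.32°C, so T = 13.28°C.
T_parcel − T_env = 2.28 − 13.28 = -11°C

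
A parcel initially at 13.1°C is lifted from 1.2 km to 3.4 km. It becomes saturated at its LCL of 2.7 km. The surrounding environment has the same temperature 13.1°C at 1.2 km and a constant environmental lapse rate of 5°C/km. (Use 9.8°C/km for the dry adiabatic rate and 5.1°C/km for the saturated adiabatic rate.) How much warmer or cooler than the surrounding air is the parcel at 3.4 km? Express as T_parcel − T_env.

-7.27°C (parcel cooler than environment)

Parcel:
  1200–2700 m, dry: Δz = 1.5 km ⇒ ΔT = -14.7°C; T = -1.6°C
  2700–3400 m, saturated: Δz = 0.7 km ⇒ ΔT = -3.57°C; T = -5.17°C
Environment:
  1200–3400 m, environment: Δz = 2.2 km ⇒ ΔT = -11°C; T = 2.1°C
T_parcel − T_env = -5.17 − 2.1 = -7.27°C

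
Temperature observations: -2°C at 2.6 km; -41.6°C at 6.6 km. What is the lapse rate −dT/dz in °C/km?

9.9°C/km

Γ = −ΔT/Δz = (-2 − (-41.6)) / (6600 − 2600) m
  = 39.6°C / 4 km = 9.9°C/km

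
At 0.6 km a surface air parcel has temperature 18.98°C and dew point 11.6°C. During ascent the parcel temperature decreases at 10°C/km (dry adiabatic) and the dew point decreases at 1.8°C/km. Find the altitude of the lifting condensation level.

T and T_d converge at 10 − 1.8 = 8.2°C per km
Height above start = (18.98 − 11.6) / 8.2 = 0.9 km
LCL altitude = 600 m + 900 m = 1500 m

1.5 km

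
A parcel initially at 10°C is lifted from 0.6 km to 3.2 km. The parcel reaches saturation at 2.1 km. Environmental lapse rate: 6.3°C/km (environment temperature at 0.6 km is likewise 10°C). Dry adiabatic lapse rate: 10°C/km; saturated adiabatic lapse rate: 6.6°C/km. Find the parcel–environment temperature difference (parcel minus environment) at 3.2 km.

-5.88°C (parcel cooler than environment)

Parcel:
  600–2100 m, dry: Δz = 1.5 km ⇒ ΔT = -15°C; T = -5°C
  2100–3200 m, saturated: Δz = 1.1 km ⇒ ΔT = -7.26°C; T = -12.26°C
Environment:
  600–3200 m, environment: Δz = 2.6 km ⇒ ΔT = -16.38°C; T = -6.38°C
T_parcel − T_env = -12.26 − (-6.38) = -5.88°C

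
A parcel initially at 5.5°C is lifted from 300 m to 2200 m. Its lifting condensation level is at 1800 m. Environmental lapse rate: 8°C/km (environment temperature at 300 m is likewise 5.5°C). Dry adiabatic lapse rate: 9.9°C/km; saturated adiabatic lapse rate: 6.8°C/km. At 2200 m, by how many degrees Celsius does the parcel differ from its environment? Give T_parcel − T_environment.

-2.37°C (parcel cooler than environment)

Parcel:
  300–1800 m, dry: Δz = 1.5 km ⇒ ΔT = -14.85°C; T = -9.35°C
  1800–2200 m, saturated: Δz = 0.4 km ⇒ ΔT = -2.72°C; T = -12.07°C
Environment:
  300–2200 m, environment: Δz = 1.9 km ⇒ ΔT = -15.2°C; T = -9.7°C
T_parcel − T_env = -12.07 − (-9.7) = -2.37°C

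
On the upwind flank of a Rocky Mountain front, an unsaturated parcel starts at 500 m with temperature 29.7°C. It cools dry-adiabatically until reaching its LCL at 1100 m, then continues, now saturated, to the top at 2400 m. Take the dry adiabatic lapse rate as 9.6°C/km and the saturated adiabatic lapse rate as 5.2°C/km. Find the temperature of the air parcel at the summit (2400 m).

Dry to 1100 m: -9.6 × 0.6 km = -5.76°C, so T = 23.94°C.
Saturated to 2400 m: -5.2 × 1.3 km = -6.76°C, so T = 17.18°C.

17.18°C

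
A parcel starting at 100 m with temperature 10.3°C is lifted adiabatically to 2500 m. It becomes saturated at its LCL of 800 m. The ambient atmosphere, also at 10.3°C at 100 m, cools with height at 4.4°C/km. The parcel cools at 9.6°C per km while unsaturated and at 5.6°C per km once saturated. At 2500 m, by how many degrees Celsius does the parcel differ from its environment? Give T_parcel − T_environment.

-5.68°C (parcel cooler than environment)

Parcel:
  From 100 m to 800 m (dry): cools by 9.6 × 0.7 = 6.72°C, giving 3.58°C.
  From 800 m to 2500 m (saturated): cools by 5.6 × 1.7 = 9.52°C, giving -5.94°C.
Environment:
  From 100 m to 2500 m (environment): cools by 4.4 × 2.4 = 10.56°C, giving -0.26°C.
T_parcel − T_env = -5.94 − (-0.26) = -5.68°C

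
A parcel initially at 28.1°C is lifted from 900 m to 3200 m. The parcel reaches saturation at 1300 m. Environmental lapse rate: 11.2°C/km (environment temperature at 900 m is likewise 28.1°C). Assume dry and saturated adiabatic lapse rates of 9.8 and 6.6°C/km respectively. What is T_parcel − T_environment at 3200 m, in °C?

+9.3°C (parcel warmer than environment)

Parcel:
  From 900 m to 1300 m (dry): cools by 9.8 × 0.4 = 3.92°C, giving 24.18°C.
  From 1300 m to 3200 m (saturated): cools by 6.6 × 1.9 = 12.54°C, giving 11.64°C.
Environment:
  From 900 m to 3200 m (environment): cools by 11.2 × 2.3 = 25.76°C, giving 2.34°C.
T_parcel − T_env = 11.64 − 2.34 = +9.3°C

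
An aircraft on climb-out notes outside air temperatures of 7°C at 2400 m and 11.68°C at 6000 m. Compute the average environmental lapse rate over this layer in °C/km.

Γ = −ΔT/Δz = (7 − 11.68) / (6000 − 2400) m
  = -4.68°C / 3.6 km = -1.3°C/km

-1.3°C/km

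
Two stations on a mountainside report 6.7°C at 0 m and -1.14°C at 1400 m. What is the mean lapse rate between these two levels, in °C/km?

5.6°C/km

Γ = −ΔT/Δz = (6.7 − (-1.14)) / (1400 − 0) m
  = 7.84°C / 1.4 km = 5.6°C/km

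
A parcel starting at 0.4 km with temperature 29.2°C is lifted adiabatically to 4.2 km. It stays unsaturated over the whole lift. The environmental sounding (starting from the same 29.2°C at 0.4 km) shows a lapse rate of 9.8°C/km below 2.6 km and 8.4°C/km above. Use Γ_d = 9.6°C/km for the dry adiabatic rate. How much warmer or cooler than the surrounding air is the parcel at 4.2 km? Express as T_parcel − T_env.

-1.48°C (parcel cooler than environment)

Parcel:
  Dry to 4200 m: -9.6 × 3.8 km = -36.48°C, so T = -7.28°C.
Environment:
  Environment, lower layer to 2600 m: -9.8 × 2.2 km = -21.56°C, so T = 7.64°C.
  Environment, upper layer to 4200 m: -8.4 × 1.6 km = -13.44°C, so T = -5.8°C.
T_parcel − T_env = -7.28 − (-5.8) = -1.48°C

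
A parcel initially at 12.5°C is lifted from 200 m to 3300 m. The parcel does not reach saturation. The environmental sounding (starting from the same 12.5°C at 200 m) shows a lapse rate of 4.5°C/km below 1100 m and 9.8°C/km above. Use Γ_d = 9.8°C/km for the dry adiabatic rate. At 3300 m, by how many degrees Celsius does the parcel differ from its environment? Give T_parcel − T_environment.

Parcel:
  From 200 m to 3300 m (dry): cools by 9.8 × 3.1 = 30.38°C, giving -17.88°C.
Environment:
  From 200 m to 1100 m (environment, lower layer): cools by 4.5 × 0.9 = 4.05°C, giving 8.45°C.
  From 1100 m to 3300 m (environment, upper layer): cools by 9.8 × 2.2 = 21.56°C, giving -13.11°C.
T_parcel − T_env = -17.88 − (-13.11) = -4.77°C

-4.77°C (parcel cooler than environment)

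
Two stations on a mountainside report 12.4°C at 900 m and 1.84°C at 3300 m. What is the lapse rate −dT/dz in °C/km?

4.4°C/km

Γ = −ΔT/Δz = (12.4 − 1.84) / (3300 − 900) m
  = 10.56°C / 2.4 km = 4.4°C/km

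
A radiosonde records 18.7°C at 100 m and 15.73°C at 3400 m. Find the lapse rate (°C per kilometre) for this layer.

Γ = −ΔT/Δz = (18.7 − 15.73) / (3400 − 100) m
  = 2.97°C / 3.3 km = 0.9°C/km

0.9°C/km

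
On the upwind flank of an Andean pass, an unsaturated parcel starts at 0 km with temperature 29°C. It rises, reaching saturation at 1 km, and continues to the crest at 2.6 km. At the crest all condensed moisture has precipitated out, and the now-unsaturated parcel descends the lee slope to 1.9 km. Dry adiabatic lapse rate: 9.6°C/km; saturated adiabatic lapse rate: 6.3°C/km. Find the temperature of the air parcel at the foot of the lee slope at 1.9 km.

16.04°C

0–1000 m, dry: Δz = 1 km ⇒ ΔT = -9.6°C; T = 19.4°C
1000–2600 m, saturated: Δz = 1.6 km ⇒ ΔT = -10.08°C; T = 9.32°C
2600–1900 m, dry descent: Δz = 0.7 km ⇒ ΔT = +6.72°C; T = 16.04°C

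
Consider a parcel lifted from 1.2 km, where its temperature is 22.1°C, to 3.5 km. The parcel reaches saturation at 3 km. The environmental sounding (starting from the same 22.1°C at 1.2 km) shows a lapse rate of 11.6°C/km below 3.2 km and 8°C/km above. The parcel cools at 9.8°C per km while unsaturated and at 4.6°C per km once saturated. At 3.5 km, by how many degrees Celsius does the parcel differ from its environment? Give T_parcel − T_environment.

Parcel:
  Dry to 3000 m: -9.8 × 1.8 km = -17.64°C, so T = 4.46°C.
  Saturated to 3500 m: -4.6 × 0.5 km = -2.3°C, so T = 2.16°C.
Environment:
  Environment, lower layer to 3200 m: -11.6 × 2 km = -23.2°C, so T = -1.1°C.
  Environment, upper layer to 3500 m: -8 × 0.3 km = -2.4°C, so T = -3.5°C.
T_parcel − T_env = 2.16 − (-3.5) = +5.66°C

+5.66°C (parcel warmer than environment)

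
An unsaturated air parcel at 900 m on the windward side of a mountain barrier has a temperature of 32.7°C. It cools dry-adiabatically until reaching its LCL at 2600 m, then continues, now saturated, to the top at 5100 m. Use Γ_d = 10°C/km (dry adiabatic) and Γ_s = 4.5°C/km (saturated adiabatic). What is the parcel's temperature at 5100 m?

900 → 2600 m (dry, 10°C/km): ΔT = -10 × 1.7 = -17°C → T = 15.7°C
2600 → 5100 m (saturated, 4.5°C/km): ΔT = -4.5 × 2.5 = -11.25°C → T = 4.45°C

4.45°C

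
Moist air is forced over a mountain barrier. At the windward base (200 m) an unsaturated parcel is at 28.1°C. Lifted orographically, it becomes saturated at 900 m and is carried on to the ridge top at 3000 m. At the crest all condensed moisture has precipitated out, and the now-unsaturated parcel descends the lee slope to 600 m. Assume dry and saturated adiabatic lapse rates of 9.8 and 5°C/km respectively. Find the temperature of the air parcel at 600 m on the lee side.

200–900 m, dry: Δz = 0.7 km ⇒ ΔT = -6.86°C; T = 21.24°C
900–3000 m, saturated: Δz = 2.1 km ⇒ ΔT = -10.5°C; T = 10.74°C
3000–600 m, dry descent: Δz = 2.4 km ⇒ ΔT = +23.52°C; T = 34.26°C

34.26°C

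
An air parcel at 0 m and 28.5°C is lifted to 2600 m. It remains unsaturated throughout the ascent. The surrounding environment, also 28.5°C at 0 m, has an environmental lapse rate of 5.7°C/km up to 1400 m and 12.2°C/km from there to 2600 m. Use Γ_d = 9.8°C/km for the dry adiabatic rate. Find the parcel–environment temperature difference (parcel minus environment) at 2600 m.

Parcel:
  From 0 m to 2600 m (dry): cools by 9.8 × 2.6 = 25.48°C, giving 3.02°C.
Environment:
  From 0 m to 1400 m (environment, lower layer): cools by 5.7 × 1.4 = 7.98°C, giving 20.52°C.
  From 1400 m to 2600 m (environment, upper layer): cools by 12.2 × 1.2 = 14.64°C, giving 5.88°C.
T_parcel − T_env = 3.02 − 5.88 = -2.86°C

-2.86°C (parcel cooler than environment)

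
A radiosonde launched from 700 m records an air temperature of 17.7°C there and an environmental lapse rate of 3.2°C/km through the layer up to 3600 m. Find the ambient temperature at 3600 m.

8.42°C

700 → 3600 m (environmental, 3.2°C/km): ΔT = -3.2 × 2.9 = -9.28°C → T = 8.42°C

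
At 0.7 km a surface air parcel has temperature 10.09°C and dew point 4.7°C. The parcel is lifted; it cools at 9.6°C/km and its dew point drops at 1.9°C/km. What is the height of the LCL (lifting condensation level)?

1.4 km

T and T_d converge at 9.6 − 1.9 = 7.7°C per km
Height above start = (10.09 − 4.7) / 7.7 = 0.7 km
LCL altitude = 700 m + 700 m = 1400 m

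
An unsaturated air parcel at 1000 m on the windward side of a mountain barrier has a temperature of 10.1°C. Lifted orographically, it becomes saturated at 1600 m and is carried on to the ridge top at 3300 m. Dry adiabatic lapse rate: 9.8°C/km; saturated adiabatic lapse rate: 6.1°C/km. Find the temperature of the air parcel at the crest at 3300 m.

1000–1600 m, dry: Δz = 0.6 km ⇒ ΔT = -5.88°C; T = 4.22°C
1600–3300 m, saturated: Δz = 1.7 km ⇒ ΔT = -10.37°C; T = -6.15°C

-6.15°C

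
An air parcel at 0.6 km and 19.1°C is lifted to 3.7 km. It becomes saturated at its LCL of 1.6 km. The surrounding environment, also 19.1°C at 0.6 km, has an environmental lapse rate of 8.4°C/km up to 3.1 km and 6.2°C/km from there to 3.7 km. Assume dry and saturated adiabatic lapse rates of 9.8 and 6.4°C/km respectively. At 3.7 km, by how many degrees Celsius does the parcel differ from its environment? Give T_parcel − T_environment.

+1.48°C (parcel warmer than environment)

Parcel:
  600 → 1600 m (dry, 9.8°C/km): ΔT = -9.8 × 1 = -9.8°C → T = 9.3°C
  1600 → 3700 m (saturated, 6.4°C/km): ΔT = -6.4 × 2.1 = -13.44°C → T = -4.14°C
Environment:
  600 → 3100 m (environment, lower layer, 8.4°C/km): ΔT = -8.4 × 2.5 = -21°C → T = -1.9°C
  3100 → 3700 m (environment, upper layer, 6.2°C/km): ΔT = -6.2 × 0.6 = -3.72°C → T = -5.62°C
T_parcel − T_env = -4.14 − (-5.62) = +1.48°C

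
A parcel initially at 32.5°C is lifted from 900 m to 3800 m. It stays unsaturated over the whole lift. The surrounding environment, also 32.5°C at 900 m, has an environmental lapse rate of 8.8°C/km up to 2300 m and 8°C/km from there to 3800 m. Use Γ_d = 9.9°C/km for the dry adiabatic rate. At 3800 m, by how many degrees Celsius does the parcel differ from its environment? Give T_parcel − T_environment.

-4.39°C (parcel cooler than environment)

Parcel:
  900 → 3800 m (dry, 9.9°C/km): ΔT = -9.9 × 2.9 = -28.71°C → T = 3.79°C
Environment:
  900 → 2300 m (environment, lower layer, 8.8°C/km): ΔT = -8.8 × 1.4 = -12.32°C → T = 20.18°C
  2300 → 3800 m (environment, upper layer, 8°C/km): ΔT = -8 × 1.5 = -12°C → T = 8.18°C
T_parcel − T_env = 3.79 − 8.18 = -4.39°C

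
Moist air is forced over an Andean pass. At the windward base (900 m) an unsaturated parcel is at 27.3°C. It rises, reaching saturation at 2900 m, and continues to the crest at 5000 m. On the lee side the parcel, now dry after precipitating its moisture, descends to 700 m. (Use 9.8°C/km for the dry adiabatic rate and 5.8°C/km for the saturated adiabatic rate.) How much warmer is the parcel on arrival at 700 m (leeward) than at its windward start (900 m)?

+10.36°C

900–2900 m, dry: Δz = 2 km ⇒ ΔT = -19.6°C; T = 7.7°C
2900–5000 m, saturated: Δz = 2.1 km ⇒ ΔT = -12.18°C; T = -4.48°C
5000–700 m, dry descent: Δz = 4.3 km ⇒ ΔT = +42.14°C; T = 37.66°C
Net change vs windward start: 37.66 − 27.3 = +10.36°C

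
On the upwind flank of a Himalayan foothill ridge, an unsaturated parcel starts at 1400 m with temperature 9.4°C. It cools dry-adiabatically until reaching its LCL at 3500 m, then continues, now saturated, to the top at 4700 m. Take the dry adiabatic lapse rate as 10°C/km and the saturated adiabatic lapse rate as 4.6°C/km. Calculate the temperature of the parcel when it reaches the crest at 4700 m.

From 1400 m to 3500 m (dry): cools by 10 × 2.1 = 21°C, giving -11.6°C.
From 3500 m to 4700 m (saturated): cools by 4.6 × 1.2 = 5.52°C, giving -17.12°C.

-17.12°C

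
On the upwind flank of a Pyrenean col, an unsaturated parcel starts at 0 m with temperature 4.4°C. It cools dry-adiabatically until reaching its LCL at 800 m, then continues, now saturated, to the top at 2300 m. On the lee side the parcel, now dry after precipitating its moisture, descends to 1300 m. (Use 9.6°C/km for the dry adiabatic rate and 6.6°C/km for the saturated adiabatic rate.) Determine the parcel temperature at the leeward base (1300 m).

-3.58°C

From 0 m to 800 m (dry): cools by 9.6 × 0.8 = 7.68°C, giving -3.28°C.
From 800 m to 2300 m (saturated): cools by 6.6 × 1.5 = 9.9°C, giving -13.18°C.
From 2300 m to 1300 m (dry descent): warms by 9.6 × 1 = 9.6°C, giving -3.58°C.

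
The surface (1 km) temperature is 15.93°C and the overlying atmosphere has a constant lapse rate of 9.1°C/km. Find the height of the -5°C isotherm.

3.3 km

Height above start = (15.93 − (-5)) / 9.1 = 2.3 km
Altitude = 1000 m + 2300 m = 3300 m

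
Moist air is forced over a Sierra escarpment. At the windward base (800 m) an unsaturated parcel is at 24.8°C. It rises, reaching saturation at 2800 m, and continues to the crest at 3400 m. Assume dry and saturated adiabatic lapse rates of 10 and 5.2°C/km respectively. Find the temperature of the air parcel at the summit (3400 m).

800–2800 m, dry: Δz = 2 km ⇒ ΔT = -20°C; T = 4.8°C
2800–3400 m, saturated: Δz = 0.6 km ⇒ ΔT = -3.12°C; T = 1.68°C

1.68°C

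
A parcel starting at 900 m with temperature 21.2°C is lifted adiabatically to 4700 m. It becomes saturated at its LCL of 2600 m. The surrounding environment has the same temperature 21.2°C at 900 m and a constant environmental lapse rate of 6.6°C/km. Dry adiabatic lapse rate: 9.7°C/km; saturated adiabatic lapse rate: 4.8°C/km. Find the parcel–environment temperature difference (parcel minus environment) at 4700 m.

Parcel:
  900–2600 m, dry: Δz = 1.7 km ⇒ ΔT = -16.49°C; T = 4.71°C
  2600–4700 m, saturated: Δz = 2.1 km ⇒ ΔT = -10.08°C; T = -5.37°C
Environment:
  900–4700 m, environment: Δz = 3.8 km ⇒ ΔT = -25.08°C; T = -3.88°C
T_parcel − T_env = -5.37 − (-3.88) = -1.49°C

-1.49°C (parcel cooler than environment)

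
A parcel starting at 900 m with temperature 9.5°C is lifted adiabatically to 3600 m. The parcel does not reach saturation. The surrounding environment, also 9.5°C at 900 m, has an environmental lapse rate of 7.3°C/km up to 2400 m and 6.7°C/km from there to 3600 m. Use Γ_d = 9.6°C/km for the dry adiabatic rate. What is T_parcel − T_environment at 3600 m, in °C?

-6.93°C (parcel cooler than environment)

Parcel:
  Dry to 3600 m: -9.6 × 2.7 km = -25.92°C, so T = -16.42°C.
Environment:
  Environment, lower layer to 2400 m: -7.3 × 1.5 km = -10.95°C, so T = -1.45°C.
  Environment, upper layer to 3600 m: -6.7 × 1.2 km = -8.04°C, so T = -9.49°C.
T_parcel − T_env = -16.42 − (-9.49) = -6.93°C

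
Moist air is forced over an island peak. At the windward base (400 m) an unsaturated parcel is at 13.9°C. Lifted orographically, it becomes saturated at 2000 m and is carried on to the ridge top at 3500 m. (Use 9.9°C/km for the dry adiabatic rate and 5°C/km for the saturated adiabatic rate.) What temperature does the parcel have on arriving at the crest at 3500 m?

Dry to 2000 m: -9.9 × 1.6 km = -15.84°C, so T = -1.94°C.
Saturated to 3500 m: -5 × 1.5 km = -7.5°C, so T = -9.44°C.

-9.44°C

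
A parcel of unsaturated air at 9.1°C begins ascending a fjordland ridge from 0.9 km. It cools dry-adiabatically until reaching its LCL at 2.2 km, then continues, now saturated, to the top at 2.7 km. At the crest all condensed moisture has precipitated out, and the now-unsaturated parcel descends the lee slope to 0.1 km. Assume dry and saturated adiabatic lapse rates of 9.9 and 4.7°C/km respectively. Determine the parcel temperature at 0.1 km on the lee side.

19.62°C

900 → 2200 m (dry, 9.9°C/km): ΔT = -9.9 × 1.3 = -12.87°C → T = -3.77°C
2200 → 2700 m (saturated, 4.7°C/km): ΔT = -4.7 × 0.5 = -2.35°C → T = -6.12°C
2700 → 100 m (dry descent, 9.9°C/km): ΔT = +9.9 × 2.6 = +25.74°C → T = 19.62°C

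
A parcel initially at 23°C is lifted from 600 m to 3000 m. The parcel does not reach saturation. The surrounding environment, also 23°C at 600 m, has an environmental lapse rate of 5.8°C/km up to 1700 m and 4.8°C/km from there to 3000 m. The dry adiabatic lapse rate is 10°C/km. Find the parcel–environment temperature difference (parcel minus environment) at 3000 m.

-11.38°C (parcel cooler than environment)

Parcel:
  Dry to 3000 m: -10 × 2.4 km = -24°C, so T = -1°C.
Environment:
  Environment, lower layer to 1700 m: -5.8 × 1.1 km = -6.38°C, so T = 16.62°C.
  Environment, upper layer to 3000 m: -4.8 × 1.3 km = -6.24°C, so T = 10.38°C.
T_parcel − T_env = -1 − 10.38 = -11.38°C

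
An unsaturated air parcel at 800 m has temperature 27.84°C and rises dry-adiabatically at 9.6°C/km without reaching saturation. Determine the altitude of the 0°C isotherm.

3700 m

Height above start = (27.84 − 0) / 9.6 = 2.9 km
Altitude = 800 m + 2900 m = 3700 m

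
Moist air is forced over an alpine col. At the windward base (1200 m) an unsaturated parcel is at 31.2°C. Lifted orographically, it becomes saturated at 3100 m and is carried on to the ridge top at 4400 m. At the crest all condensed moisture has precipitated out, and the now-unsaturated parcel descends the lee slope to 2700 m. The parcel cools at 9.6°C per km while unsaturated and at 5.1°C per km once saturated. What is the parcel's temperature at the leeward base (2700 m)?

From 1200 m to 3100 m (dry): cools by 9.6 × 1.9 = 18.24°C, giving 12.96°C.
From 3100 m to 4400 m (saturated): cools by 5.1 × 1.3 = 6.63°C, giving 6.33°C.
From 4400 m to 2700 m (dry descent): warms by 9.6 × 1.7 = 16.32°C, giving 22.65°C.

22.65°C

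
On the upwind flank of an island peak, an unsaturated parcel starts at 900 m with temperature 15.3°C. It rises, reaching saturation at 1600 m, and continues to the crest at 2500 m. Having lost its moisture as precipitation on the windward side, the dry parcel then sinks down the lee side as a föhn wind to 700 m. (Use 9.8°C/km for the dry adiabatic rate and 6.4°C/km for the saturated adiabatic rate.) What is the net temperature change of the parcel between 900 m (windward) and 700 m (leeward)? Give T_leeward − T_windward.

900 → 1600 m (dry, 9.8°C/km): ΔT = -9.8 × 0.7 = -6.86°C → T = 8.44°C
1600 → 2500 m (saturated, 6.4°C/km): ΔT = -6.4 × 0.9 = -5.76°C → T = 2.68°C
2500 → 700 m (dry descent, 9.8°C/km): ΔT = +9.8 × 1.8 = +17.64°C → T = 20.32°C
Net change vs windward start: 20.32 − 15.3 = +5.02°C

+5.02°C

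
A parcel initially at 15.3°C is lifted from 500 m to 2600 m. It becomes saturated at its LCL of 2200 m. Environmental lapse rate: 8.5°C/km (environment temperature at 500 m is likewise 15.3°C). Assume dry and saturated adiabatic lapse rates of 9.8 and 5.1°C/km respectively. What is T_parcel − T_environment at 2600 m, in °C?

Parcel:
  500 → 2200 m (dry, 9.8°C/km): ΔT = -9.8 × 1.7 = -16.66°C → T = -1.36°C
  2200 → 2600 m (saturated, 5.1°C/km): ΔT = -5.1 × 0.4 = -2.04°C → T = -3.4°C
Environment:
  500 → 2600 m (environment, 8.5°C/km): ΔT = -8.5 × 2.1 = -17.85°C → T = -2.55°C
T_parcel − T_env = -3.4 − (-2.55) = -0.85°C

-0.85°C (parcel cooler than environment)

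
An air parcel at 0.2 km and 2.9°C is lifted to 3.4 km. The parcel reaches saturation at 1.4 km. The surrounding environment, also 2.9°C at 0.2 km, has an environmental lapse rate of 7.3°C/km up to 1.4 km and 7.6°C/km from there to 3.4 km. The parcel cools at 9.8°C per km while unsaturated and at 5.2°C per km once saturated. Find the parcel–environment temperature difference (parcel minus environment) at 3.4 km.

+1.8°C (parcel warmer than environment)

Parcel:
  200 → 1400 m (dry, 9.8°C/km): ΔT = -9.8 × 1.2 = -11.76°C → T = -8.86°C
  1400 → 3400 m (saturated, 5.2°C/km): ΔT = -5.2 × 2 = -10.4°C → T = -19.26°C
Environment:
  200 → 1400 m (environment, lower layer, 7.3°C/km): ΔT = -7.3 × 1.2 = -8.76°C → T = -5.86°C
  1400 → 3400 m (environment, upper layer, 7.6°C/km): ΔT = -7.6 × 2 = -15.2°C → T = -21.06°C
T_parcel − T_env = -19.26 − (-21.06) = +1.8°C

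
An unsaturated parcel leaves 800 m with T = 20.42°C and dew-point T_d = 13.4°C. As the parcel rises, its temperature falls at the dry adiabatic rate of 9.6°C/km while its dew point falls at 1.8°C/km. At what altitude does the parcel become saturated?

1700 m

T and T_d converge at 9.6 − 1.8 = 7.8°C per km
Height above start = (20.42 − 13.4) / 7.8 = 0.9 km
LCL altitude = 800 m + 900 m = 1700 m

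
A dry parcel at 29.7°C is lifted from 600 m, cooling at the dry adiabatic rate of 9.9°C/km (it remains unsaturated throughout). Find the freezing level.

Height above start = (29.7 − 0) / 9.9 = 3 km
Altitude = 600 m + 3000 m = 3600 m

3600 m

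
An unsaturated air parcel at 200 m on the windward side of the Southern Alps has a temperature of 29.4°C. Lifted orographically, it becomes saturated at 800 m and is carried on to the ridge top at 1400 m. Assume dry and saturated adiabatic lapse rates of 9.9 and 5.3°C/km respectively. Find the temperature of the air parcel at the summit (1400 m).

20.28°C

200 → 800 m (dry, 9.9°C/km): ΔT = -9.9 × 0.6 = -5.94°C → T = 23.46°C
800 → 1400 m (saturated, 5.3°C/km): ΔT = -5.3 × 0.6 = -3.18°C → T = 20.28°C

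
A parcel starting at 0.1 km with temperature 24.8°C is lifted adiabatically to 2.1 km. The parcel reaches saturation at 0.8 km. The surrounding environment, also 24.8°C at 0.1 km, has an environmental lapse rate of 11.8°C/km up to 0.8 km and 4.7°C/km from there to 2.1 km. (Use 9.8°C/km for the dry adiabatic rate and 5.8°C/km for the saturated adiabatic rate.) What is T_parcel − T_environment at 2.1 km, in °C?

-0.03°C (parcel cooler than environment)

Parcel:
  100 → 800 m (dry, 9.8°C/km): ΔT = -9.8 × 0.7 = -6.86°C → T = 17.94°C
  800 → 2100 m (saturated, 5.8°C/km): ΔT = -5.8 × 1.3 = -7.54°C → T = 10.4°C
Environment:
  100 → 800 m (environment, lower layer, 11.8°C/km): ΔT = -11.8 × 0.7 = -8.26°C → T = 16.54°C
  800 → 2100 m (environment, upper layer, 4.7°C/km): ΔT = -4.7 × 1.3 = -6.11°C → T = 10.43°C
T_parcel − T_env = 10.4 − 10.43 = -0.03°C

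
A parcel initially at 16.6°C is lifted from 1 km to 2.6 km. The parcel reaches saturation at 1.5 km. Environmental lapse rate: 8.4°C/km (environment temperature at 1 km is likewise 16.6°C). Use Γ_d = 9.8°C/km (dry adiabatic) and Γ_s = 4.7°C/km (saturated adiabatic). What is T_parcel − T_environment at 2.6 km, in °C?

+3.37°C (parcel warmer than environment)

Parcel:
  1000–1500 m, dry: Δz = 0.5 km ⇒ ΔT = -4.9°C; T = 11.7°C
  1500–2600 m, saturated: Δz = 1.1 km ⇒ ΔT = -5.17°C; T = 6.53°C
Environment:
  1000–2600 m, environment: Δz = 1.6 km ⇒ ΔT = -13.44°C; T = 3.16°C
T_parcel − T_env = 6.53 − 3.16 = +3.37°C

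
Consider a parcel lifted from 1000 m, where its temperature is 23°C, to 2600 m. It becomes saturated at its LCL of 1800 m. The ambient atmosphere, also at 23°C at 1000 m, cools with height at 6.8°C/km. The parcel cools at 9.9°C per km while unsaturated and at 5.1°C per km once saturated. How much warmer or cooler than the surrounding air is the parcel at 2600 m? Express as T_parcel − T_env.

Parcel:
  From 1000 m to 1800 m (dry): cools by 9.9 × 0.8 = 7.92°C, giving 15.08°C.
  From 1800 m to 2600 m (saturated): cools by 5.1 × 0.8 = 4.08°C, giving 11°C.
Environment:
  From 1000 m to 2600 m (environment): cools by 6.8 × 1.6 = 10.88°C, giving 12.12°C.
T_parcel − T_env = 11 − 12.12 = -1.12°C

-1.12°C (parcel cooler than environment)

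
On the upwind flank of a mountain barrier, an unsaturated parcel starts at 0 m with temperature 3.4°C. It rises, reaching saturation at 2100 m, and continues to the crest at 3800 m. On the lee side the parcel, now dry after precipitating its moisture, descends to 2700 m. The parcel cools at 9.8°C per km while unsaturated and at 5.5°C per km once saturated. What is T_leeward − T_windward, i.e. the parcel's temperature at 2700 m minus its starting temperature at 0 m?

-19.15°C

0 → 2100 m (dry, 9.8°C/km): ΔT = -9.8 × 2.1 = -20.58°C → T = -17.18°C
2100 → 3800 m (saturated, 5.5°C/km): ΔT = -5.5 × 1.7 = -9.35°C → T = -26.53°C
3800 → 2700 m (dry descent, 9.8°C/km): ΔT = +9.8 × 1.1 = +10.78°C → T = -15.75°C
Net change vs windward start: -15.75 − 3.4 = -19.15°C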